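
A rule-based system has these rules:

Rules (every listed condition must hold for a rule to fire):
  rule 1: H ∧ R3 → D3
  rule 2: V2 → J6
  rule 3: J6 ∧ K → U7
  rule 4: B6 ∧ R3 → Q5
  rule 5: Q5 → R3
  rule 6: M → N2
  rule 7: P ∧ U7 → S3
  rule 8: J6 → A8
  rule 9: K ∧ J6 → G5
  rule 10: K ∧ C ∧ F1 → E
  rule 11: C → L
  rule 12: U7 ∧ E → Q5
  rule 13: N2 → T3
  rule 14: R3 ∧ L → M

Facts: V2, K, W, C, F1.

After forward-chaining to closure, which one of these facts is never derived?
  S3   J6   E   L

Round 1: rule 2 [V2 → J6]; rule 10 [K ∧ C ∧ F1 → E]; rule 11 [C → L]. New: J6, E, L.
Round 2: rule 3 [J6 ∧ K → U7]; rule 8 [J6 → A8]; rule 9 [K ∧ J6 → G5]. New: U7, A8, G5.
Round 3: rule 12 [U7 ∧ E → Q5]. New: Q5.
Round 4: rule 5 [Q5 → R3]. New: R3.
Round 5: rule 14 [R3 ∧ L → M]. New: M.
Round 6: rule 6 [M → N2]. New: N2.
Round 7: rule 13 [N2 → T3]. New: T3.
Derived: J6 (round 1), E (round 1), L (round 1). S3 never appears in any round.

S3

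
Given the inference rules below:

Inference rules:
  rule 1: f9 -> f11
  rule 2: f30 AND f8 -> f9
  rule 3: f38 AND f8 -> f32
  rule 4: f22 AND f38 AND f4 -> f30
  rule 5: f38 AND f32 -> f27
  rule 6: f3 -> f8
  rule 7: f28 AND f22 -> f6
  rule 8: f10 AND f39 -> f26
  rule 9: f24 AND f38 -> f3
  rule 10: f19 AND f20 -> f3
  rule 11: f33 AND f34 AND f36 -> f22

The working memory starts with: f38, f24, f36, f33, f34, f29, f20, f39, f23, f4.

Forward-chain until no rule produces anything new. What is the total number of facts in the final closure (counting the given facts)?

18

Round 1 — rule 9, rule 11, derive f3, f22.
Round 2 — rule 4, rule 6, derive f30, f8.
Round 3 — rule 2, rule 3, derive f9, f32.
Round 4 — rule 1, rule 5, derive f11, f27.
Closure: {f11, f20, f22, f23, f24, f27, f29, f3, f30, f32, f33, f34, f36, f38, f39, f4, f8, f9} — 18 facts.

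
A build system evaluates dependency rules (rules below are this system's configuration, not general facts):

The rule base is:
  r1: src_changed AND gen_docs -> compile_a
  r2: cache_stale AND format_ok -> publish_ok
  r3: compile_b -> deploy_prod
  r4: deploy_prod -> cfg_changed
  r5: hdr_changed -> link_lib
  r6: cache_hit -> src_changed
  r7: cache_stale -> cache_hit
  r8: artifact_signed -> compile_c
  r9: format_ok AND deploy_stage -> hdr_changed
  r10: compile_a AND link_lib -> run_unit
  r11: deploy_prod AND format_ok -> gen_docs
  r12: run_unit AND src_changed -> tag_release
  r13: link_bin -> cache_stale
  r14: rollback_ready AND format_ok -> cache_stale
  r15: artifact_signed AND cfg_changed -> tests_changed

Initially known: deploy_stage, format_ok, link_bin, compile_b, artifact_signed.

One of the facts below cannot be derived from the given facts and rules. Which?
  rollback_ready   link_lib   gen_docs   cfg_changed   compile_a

Round 1 fires r3, r8, r9, r13, giving deploy_prod, compile_c, hdr_changed, cache_stale.
Round 2 fires r2, r4, r5, r7, r11, giving publish_ok, cfg_changed, link_lib, cache_hit, gen_docs.
Round 3 fires r6, r15, giving src_changed, tests_changed.
Round 4 fires r1, giving compile_a.
Round 5 fires r10, giving run_unit.
Round 6 fires r12, giving tag_release.
Derived: link_lib (round 2), cfg_changed (round 2), compile_a (round 4), gen_docs (round 2). rollback_ready never appears in any round.

rollback_ready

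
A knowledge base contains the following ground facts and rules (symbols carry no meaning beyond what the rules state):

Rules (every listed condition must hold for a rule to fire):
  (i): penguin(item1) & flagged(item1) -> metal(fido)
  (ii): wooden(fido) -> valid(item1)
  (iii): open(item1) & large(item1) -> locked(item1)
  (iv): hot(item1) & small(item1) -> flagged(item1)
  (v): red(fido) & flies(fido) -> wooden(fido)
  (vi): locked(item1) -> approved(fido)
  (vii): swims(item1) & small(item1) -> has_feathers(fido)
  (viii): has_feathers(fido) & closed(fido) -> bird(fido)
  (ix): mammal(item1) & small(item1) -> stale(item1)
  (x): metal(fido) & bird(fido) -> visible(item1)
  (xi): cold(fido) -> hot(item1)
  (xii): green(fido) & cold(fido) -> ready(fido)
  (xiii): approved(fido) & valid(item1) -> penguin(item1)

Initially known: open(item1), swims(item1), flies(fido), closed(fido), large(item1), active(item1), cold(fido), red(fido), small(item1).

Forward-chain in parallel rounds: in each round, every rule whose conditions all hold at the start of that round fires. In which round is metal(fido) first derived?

Round 1 — (iii), (v), (vii), (xi), derive locked(item1), wooden(fido), has_feathers(fido), hot(item1).
Round 2 — (ii), (iv), (vi), (viii), derive valid(item1), flagged(item1), approved(fido), bird(fido).
Round 3 — (xiii), derive penguin(item1).
Round 4 — (i), derive metal(fido).
metal(fido) first appears in round 4.

4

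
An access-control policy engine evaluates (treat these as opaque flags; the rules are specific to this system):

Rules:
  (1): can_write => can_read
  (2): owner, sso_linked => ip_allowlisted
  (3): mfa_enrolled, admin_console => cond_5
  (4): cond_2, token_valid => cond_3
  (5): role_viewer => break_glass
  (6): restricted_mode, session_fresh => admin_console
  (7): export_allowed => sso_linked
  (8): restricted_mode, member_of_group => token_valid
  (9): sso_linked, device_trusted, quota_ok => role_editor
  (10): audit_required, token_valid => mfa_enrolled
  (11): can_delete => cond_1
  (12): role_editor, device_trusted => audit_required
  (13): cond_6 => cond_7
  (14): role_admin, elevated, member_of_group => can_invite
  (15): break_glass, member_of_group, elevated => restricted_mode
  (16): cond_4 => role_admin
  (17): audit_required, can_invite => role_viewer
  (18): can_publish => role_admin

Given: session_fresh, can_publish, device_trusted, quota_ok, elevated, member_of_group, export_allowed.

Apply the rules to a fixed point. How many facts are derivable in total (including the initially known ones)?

19

[1] (7) [export_allowed => sso_linked]; (18) [can_publish => role_admin]. ⇒ new: sso_linked, role_admin.
[2] (9) [sso_linked, device_trusted, quota_ok => role_editor]; (14) [role_admin, elevated, member_of_group => can_invite]. ⇒ new: role_editor, can_invite.
[3] (12) [role_editor, device_trusted => audit_required]. ⇒ new: audit_required.
[4] (17) [audit_required, can_invite => role_viewer]. ⇒ new: role_viewer.
[5] (5) [role_viewer => break_glass]. ⇒ new: break_glass.
[6] (15) [break_glass, member_of_group, elevated => restricted_mode]. ⇒ new: restricted_mode.
[7] (6) [restricted_mode, session_fresh => admin_console]; (8) [restricted_mode, member_of_group => token_valid]. ⇒ new: admin_console, token_valid.
[8] (10) [audit_required, token_valid => mfa_enrolled]. ⇒ new: mfa_enrolled.
[9] (3) [mfa_enrolled, admin_console => cond_5]. ⇒ new: cond_5.
Closure: {admin_console, audit_required, break_glass, can_invite, can_publish, cond_5, device_trusted, elevated, export_allowed, member_of_group, mfa_enrolled, quota_ok, restricted_mode, role_admin, role_editor, role_viewer, session_fresh, sso_linked, token_valid} — 19 facts.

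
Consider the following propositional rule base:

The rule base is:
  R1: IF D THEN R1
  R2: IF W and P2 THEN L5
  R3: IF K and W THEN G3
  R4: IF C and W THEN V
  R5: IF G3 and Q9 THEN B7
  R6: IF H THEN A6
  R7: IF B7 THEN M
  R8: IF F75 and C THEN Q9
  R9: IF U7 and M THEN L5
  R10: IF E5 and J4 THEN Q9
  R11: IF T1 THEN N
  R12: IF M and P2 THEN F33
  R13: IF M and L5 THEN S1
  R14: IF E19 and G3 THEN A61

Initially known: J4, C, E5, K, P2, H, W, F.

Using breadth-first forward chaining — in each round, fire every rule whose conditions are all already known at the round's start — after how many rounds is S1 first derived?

Round 1 — R2, R3, R4, R6, R10, derive L5, G3, V, A6, Q9.
Round 2 — R5, derive B7.
Round 3 — R7, derive M.
Round 4 — R12, R13, derive F33, S1.
S1 first appears in round 4.

4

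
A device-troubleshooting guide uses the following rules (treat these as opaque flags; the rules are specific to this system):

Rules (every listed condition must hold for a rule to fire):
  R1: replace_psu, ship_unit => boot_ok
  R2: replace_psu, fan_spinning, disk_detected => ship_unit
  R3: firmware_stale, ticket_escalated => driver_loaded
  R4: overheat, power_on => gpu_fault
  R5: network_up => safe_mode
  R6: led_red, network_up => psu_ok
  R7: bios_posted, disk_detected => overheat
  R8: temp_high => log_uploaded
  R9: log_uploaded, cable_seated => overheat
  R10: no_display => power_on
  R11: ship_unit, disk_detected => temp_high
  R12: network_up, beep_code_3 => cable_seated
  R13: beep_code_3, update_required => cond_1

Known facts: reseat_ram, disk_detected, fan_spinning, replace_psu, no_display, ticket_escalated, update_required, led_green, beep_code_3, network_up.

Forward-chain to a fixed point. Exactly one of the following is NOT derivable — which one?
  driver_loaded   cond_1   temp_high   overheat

[1] R2 [replace_psu, fan_spinning, disk_detected => ship_unit]; R5 [network_up => safe_mode]; R10 [no_display => power_on]; R12 [network_up, beep_code_3 => cable_seated]; R13 [beep_code_3, update_required => cond_1]. ⇒ new: ship_unit, safe_mode, power_on, cable_seated, cond_1.
[2] R1 [replace_psu, ship_unit => boot_ok]; R11 [ship_unit, disk_detected => temp_high]. ⇒ new: boot_ok, temp_high.
[3] R8 [temp_high => log_uploaded]. ⇒ new: log_uploaded.
[4] R9 [log_uploaded, cable_seated => overheat]. ⇒ new: overheat.
[5] R4 [overheat, power_on => gpu_fault]. ⇒ new: gpu_fault.
Derived: cond_1 (round 1), overheat (round 4), temp_high (round 2). driver_loaded never appears in any round.

driver_loaded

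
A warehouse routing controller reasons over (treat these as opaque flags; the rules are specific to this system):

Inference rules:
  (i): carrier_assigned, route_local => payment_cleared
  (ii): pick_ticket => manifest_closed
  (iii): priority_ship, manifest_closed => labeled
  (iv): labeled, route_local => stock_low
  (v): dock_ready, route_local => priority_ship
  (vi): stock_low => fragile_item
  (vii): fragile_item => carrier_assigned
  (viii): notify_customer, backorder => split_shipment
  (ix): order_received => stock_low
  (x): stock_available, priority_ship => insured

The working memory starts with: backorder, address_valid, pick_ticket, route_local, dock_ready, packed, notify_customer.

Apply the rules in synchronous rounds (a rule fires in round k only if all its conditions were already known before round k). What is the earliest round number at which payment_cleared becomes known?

6

Round 1: (ii) [pick_ticket => manifest_closed]; (v) [dock_ready, route_local => priority_ship]; (viii) [notify_customer, backorder => split_shipment]. Adds manifest_closed, priority_ship, split_shipment.
Round 2: (iii) [priority_ship, manifest_closed => labeled]. Adds labeled.
Round 3: (iv) [labeled, route_local => stock_low]. Adds stock_low.
Round 4: (vi) [stock_low => fragile_item]. Adds fragile_item.
Round 5: (vii) [fragile_item => carrier_assigned]. Adds carrier_assigned.
Round 6: (i) [carrier_assigned, route_local => payment_cleared]. Adds payment_cleared.
payment_cleared first appears in round 6.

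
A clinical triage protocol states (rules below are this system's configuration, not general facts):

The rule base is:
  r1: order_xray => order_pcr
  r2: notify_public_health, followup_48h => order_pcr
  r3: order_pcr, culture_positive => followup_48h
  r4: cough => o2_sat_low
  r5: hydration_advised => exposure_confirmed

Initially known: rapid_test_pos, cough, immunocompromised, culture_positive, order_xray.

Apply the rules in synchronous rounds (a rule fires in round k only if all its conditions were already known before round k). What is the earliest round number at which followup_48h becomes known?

Round 1: r1 [order_xray => order_pcr]; r4 [cough => o2_sat_low]. Adds order_pcr, o2_sat_low.
Round 2: r3 [order_pcr, culture_positive => followup_48h]. Adds followup_48h.
followup_48h first appears in round 2.

2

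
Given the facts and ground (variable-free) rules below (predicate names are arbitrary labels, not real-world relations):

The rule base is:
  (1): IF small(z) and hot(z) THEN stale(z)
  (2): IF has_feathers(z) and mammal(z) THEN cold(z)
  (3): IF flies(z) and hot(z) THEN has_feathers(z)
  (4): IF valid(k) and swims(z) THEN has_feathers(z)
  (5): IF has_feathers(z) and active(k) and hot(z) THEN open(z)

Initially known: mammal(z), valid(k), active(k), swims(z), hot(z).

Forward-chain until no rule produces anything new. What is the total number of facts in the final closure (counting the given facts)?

8

Round 1 — (4), derive has_feathers(z).
Round 2 — (2), (5), derive cold(z), open(z).
Closure: {active(k), cold(z), has_feathers(z), hot(z), mammal(z), open(z), swims(z), valid(k)} — 8 facts.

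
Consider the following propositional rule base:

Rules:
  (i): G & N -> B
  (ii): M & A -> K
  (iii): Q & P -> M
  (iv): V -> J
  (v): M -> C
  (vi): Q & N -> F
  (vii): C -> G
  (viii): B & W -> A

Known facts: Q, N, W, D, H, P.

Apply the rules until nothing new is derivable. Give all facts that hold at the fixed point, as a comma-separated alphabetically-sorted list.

A, B, C, D, F, G, H, K, M, N, P, Q, W

Round 1: (iii) [Q & P -> M]; (vi) [Q & N -> F]. Adds M, F.
Round 2: (v) [M -> C]. Adds C.
Round 3: (vii) [C -> G]. Adds G.
Round 4: (i) [G & N -> B]. Adds B.
Round 5: (viii) [B & W -> A]. Adds A.
Round 6: (ii) [M & A -> K]. Adds K.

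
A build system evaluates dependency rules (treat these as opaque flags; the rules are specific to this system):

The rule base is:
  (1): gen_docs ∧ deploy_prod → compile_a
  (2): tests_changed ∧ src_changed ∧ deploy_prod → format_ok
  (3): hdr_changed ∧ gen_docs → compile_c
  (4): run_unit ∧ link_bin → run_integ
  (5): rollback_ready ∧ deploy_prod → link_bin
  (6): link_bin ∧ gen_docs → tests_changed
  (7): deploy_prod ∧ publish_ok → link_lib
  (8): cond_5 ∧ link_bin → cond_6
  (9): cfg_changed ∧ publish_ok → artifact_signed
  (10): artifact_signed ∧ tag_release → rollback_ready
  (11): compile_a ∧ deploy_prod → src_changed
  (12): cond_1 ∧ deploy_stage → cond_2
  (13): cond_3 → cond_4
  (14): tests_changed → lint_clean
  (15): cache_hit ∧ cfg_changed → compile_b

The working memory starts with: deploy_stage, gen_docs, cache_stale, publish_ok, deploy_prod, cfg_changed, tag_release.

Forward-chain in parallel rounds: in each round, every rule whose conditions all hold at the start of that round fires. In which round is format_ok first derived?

5

Round 1 fires (1), (7), (9), giving compile_a, link_lib, artifact_signed.
Round 2 fires (10), (11), giving rollback_ready, src_changed.
Round 3 fires (5), giving link_bin.
Round 4 fires (6), giving tests_changed.
Round 5 fires (2), (14), giving format_ok, lint_clean.
format_ok first appears in round 5.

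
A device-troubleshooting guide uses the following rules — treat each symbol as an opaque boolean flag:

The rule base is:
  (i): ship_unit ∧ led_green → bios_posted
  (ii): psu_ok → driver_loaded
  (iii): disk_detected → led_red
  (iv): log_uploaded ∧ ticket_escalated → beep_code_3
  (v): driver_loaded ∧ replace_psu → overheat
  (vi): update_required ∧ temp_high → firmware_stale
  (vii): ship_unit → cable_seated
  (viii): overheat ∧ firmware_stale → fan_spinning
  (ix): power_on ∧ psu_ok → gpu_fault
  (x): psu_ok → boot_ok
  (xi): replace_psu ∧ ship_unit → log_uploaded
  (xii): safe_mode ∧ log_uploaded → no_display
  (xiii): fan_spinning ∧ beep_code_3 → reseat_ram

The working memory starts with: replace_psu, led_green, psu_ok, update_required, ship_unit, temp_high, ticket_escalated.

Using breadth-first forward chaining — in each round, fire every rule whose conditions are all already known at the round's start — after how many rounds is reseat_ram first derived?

4

Round 1: (i) [ship_unit ∧ led_green → bios_posted]; (ii) [psu_ok → driver_loaded]; (vi) [update_required ∧ temp_high → firmware_stale]; (vii) [ship_unit → cable_seated]; (x) [psu_ok → boot_ok]; (xi) [replace_psu ∧ ship_unit → log_uploaded]. New: bios_posted, driver_loaded, firmware_stale, cable_seated, boot_ok, log_uploaded.
Round 2: (iv) [log_uploaded ∧ ticket_escalated → beep_code_3]; (v) [driver_loaded ∧ replace_psu → overheat]. New: beep_code_3, overheat.
Round 3: (viii) [overheat ∧ firmware_stale → fan_spinning]. New: fan_spinning.
Round 4: (xiii) [fan_spinning ∧ beep_code_3 → reseat_ram]. New: reseat_ram.
reseat_ram first appears in round 4.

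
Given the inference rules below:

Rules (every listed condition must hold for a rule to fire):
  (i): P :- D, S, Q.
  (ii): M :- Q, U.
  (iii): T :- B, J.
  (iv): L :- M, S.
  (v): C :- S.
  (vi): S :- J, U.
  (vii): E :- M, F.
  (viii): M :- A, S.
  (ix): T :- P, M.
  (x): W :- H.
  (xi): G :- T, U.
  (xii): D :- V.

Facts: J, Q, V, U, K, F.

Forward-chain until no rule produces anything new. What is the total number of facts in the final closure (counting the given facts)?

15

Round 1: (ii) [M :- Q, U.]; (vi) [S :- J, U.]; (xii) [D :- V.]. New: M, S, D.
Round 2: (i) [P :- D, S, Q.]; (iv) [L :- M, S.]; (v) [C :- S.]; (vii) [E :- M, F.]. New: P, L, C, E.
Round 3: (ix) [T :- P, M.]. New: T.
Round 4: (xi) [G :- T, U.]. New: G.
Closure: {C, D, E, F, G, J, K, L, M, P, Q, S, T, U, V} — 15 facts.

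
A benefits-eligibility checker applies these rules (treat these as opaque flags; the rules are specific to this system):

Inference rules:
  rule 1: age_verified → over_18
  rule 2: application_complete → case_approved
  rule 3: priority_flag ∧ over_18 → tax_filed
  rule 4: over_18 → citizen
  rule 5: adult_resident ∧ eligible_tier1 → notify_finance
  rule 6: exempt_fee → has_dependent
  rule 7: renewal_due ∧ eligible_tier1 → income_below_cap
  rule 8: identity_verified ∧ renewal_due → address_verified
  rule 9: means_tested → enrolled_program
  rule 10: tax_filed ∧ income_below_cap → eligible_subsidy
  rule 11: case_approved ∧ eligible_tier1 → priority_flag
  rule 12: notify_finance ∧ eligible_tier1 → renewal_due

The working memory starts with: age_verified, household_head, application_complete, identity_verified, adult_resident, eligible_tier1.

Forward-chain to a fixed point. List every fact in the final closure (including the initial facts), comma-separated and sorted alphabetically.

address_verified, adult_resident, age_verified, application_complete, case_approved, citizen, eligible_subsidy, eligible_tier1, household_head, identity_verified, income_below_cap, notify_finance, over_18, priority_flag, renewal_due, tax_filed

[1] rule 1 [age_verified → over_18]; rule 2 [application_complete → case_approved]; rule 5 [adult_resident ∧ eligible_tier1 → notify_finance]. ⇒ new: over_18, case_approved, notify_finance.
[2] rule 4 [over_18 → citizen]; rule 11 [case_approved ∧ eligible_tier1 → priority_flag]; rule 12 [notify_finance ∧ eligible_tier1 → renewal_due]. ⇒ new: citizen, priority_flag, renewal_due.
[3] rule 3 [priority_flag ∧ over_18 → tax_filed]; rule 7 [renewal_due ∧ eligible_tier1 → income_below_cap]; rule 8 [identity_verified ∧ renewal_due → address_verified]. ⇒ new: tax_filed, income_below_cap, address_verified.
[4] rule 10 [tax_filed ∧ income_below_cap → eligible_subsidy]. ⇒ new: eligible_subsidy.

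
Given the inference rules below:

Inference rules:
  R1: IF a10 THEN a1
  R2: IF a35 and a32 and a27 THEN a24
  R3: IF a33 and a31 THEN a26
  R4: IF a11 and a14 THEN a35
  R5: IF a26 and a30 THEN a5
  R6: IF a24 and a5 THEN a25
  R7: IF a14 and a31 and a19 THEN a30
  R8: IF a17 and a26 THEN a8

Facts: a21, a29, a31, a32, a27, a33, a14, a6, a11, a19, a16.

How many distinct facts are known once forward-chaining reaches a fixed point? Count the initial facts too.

17

Round 1 fires R3, R4, R7, giving a26, a35, a30.
Round 2 fires R2, R5, giving a24, a5.
Round 3 fires R6, giving a25.
Closure: {a11, a14, a16, a19, a21, a24, a25, a26, a27, a29, a30, a31, a32, a33, a35, a5, a6} — 17 facts.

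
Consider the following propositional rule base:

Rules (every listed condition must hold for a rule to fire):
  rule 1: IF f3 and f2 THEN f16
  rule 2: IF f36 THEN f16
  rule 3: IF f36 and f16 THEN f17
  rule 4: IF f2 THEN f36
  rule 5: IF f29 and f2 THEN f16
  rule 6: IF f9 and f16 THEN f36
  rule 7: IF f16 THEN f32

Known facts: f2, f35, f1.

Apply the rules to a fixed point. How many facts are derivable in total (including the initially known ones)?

7

Round 1 — rule 4, derive f36.
Round 2 — rule 2, derive f16.
Round 3 — rule 3, rule 7, derive f17, f32.
Closure: {f1, f16, f17, f2, f32, f35, f36} — 7 facts.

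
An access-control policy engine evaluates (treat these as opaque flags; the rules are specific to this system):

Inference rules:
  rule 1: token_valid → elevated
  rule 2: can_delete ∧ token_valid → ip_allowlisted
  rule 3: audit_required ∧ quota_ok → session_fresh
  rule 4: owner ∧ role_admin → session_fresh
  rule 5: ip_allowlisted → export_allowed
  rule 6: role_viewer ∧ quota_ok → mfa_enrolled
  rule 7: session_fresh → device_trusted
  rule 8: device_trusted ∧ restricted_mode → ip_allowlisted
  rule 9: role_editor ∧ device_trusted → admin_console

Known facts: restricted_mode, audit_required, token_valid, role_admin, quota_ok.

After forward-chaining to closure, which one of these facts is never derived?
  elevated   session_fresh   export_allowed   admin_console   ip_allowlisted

admin_console

Round 1 fires rule 1, rule 3, giving elevated, session_fresh.
Round 2 fires rule 7, giving device_trusted.
Round 3 fires rule 8, giving ip_allowlisted.
Round 4 fires rule 5, giving export_allowed.
Derived: elevated (round 1), session_fresh (round 1), ip_allowlisted (round 3), export_allowed (round 4). admin_console never appears in any round.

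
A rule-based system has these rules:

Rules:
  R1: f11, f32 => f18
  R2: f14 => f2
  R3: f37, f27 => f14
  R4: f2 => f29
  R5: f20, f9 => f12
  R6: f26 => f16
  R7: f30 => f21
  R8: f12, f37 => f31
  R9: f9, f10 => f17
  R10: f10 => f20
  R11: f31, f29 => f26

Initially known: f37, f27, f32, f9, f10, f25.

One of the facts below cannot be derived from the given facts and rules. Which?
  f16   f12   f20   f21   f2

f21

Round 1: R3 [f37, f27 => f14]; R9 [f9, f10 => f17]; R10 [f10 => f20]. New: f14, f17, f20.
Round 2: R2 [f14 => f2]; R5 [f20, f9 => f12]. New: f2, f12.
Round 3: R4 [f2 => f29]; R8 [f12, f37 => f31]. New: f29, f31.
Round 4: R11 [f31, f29 => f26]. New: f26.
Round 5: R6 [f26 => f16]. New: f16.
Derived: f12 (round 2), f20 (round 1), f16 (round 5), f2 (round 2). f21 never appears in any round.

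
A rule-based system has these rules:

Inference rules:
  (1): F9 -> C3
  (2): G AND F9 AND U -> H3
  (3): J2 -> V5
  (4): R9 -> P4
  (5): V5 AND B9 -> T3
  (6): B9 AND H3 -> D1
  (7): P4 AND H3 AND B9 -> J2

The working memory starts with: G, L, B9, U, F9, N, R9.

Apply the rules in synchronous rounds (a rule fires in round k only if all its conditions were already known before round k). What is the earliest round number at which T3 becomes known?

[1] (1) [F9 -> C3]; (2) [G AND F9 AND U -> H3]; (4) [R9 -> P4]. ⇒ new: C3, H3, P4.
[2] (6) [B9 AND H3 -> D1]; (7) [P4 AND H3 AND B9 -> J2]. ⇒ new: D1, J2.
[3] (3) [J2 -> V5]. ⇒ new: V5.
[4] (5) [V5 AND B9 -> T3]. ⇒ new: T3.
T3 first appears in round 4.

4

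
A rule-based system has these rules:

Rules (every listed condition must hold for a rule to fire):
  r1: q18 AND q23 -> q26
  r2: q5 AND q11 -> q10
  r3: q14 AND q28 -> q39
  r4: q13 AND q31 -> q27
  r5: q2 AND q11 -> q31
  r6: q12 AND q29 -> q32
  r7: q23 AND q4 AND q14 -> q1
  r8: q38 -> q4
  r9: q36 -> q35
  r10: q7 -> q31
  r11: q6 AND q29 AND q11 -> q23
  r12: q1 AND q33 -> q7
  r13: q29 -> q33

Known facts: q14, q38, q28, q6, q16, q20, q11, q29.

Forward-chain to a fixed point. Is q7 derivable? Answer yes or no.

Round 1: r3 [q14 AND q28 -> q39]; r8 [q38 -> q4]; r11 [q6 AND q29 AND q11 -> q23]; r13 [q29 -> q33]. New: q39, q4, q23, q33.
Round 2: r7 [q23 AND q4 AND q14 -> q1]. New: q1.
Round 3: r12 [q1 AND q33 -> q7]. New: q7.
Round 4: r10 [q7 -> q31]. New: q31.
q7 appears in round 3, so it is derivable.

yes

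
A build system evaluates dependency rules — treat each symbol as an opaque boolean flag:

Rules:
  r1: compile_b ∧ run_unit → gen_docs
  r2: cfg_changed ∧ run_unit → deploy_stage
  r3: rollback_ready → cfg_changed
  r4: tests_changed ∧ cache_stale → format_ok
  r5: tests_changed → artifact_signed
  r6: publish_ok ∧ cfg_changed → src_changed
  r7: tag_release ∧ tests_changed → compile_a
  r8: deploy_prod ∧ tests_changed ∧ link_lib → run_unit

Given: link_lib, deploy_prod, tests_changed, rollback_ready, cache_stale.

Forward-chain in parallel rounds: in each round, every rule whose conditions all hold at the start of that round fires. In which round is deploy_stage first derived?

2

Round 1: r3 [rollback_ready → cfg_changed]; r4 [tests_changed ∧ cache_stale → format_ok]; r5 [tests_changed → artifact_signed]; r8 [deploy_prod ∧ tests_changed ∧ link_lib → run_unit]. New: cfg_changed, format_ok, artifact_signed, run_unit.
Round 2: r2 [cfg_changed ∧ run_unit → deploy_stage]. New: deploy_stage.
deploy_stage first appears in round 2.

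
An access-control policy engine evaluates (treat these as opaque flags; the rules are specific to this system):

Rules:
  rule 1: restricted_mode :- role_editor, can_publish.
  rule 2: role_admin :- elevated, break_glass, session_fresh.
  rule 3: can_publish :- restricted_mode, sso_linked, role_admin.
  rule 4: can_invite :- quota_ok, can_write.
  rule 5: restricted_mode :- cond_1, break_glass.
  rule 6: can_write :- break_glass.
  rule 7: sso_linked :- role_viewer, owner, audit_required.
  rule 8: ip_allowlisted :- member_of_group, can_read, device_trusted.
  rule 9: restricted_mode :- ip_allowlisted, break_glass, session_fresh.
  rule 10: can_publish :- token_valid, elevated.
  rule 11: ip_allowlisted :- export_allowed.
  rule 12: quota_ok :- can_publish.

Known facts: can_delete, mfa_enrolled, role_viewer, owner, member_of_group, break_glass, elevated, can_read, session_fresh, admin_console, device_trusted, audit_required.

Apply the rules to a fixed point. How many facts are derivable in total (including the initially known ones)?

20

Round 1: rule 2 [role_admin :- elevated, break_glass, session_fresh.]; rule 6 [can_write :- break_glass.]; rule 7 [sso_linked :- role_viewer, owner, audit_required.]; rule 8 [ip_allowlisted :- member_of_group, can_read, device_trusted.]. New: role_admin, can_write, sso_linked, ip_allowlisted.
Round 2: rule 9 [restricted_mode :- ip_allowlisted, break_glass, session_fresh.]. New: restricted_mode.
Round 3: rule 3 [can_publish :- restricted_mode, sso_linked, role_admin.]. New: can_publish.
Round 4: rule 12 [quota_ok :- can_publish.]. New: quota_ok.
Round 5: rule 4 [can_invite :- quota_ok, can_write.]. New: can_invite.
Closure: {admin_console, audit_required, break_glass, can_delete, can_invite, can_publish, can_read, can_write, device_trusted, elevated, ip_allowlisted, member_of_group, mfa_enrolled, owner, quota_ok, restricted_mode, role_admin, role_viewer, session_fresh, sso_linked} — 20 facts.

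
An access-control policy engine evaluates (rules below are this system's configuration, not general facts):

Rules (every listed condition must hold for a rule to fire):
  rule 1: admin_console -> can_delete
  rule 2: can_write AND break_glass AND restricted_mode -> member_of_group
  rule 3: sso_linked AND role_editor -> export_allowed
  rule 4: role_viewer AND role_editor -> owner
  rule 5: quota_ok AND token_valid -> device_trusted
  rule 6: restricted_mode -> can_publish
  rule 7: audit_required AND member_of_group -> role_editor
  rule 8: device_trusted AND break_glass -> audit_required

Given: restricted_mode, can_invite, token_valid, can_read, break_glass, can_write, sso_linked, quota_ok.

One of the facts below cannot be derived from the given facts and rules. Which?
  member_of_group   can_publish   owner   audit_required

owner

[1] rule 2 [can_write AND break_glass AND restricted_mode -> member_of_group]; rule 5 [quota_ok AND token_valid -> device_trusted]; rule 6 [restricted_mode -> can_publish]. ⇒ new: member_of_group, device_trusted, can_publish.
[2] rule 8 [device_trusted AND break_glass -> audit_required]. ⇒ new: audit_required.
[3] rule 7 [audit_required AND member_of_group -> role_editor]. ⇒ new: role_editor.
[4] rule 3 [sso_linked AND role_editor -> export_allowed]. ⇒ new: export_allowed.
Derived: audit_required (round 2), member_of_group (round 1), can_publish (round 1). owner never appears in any round.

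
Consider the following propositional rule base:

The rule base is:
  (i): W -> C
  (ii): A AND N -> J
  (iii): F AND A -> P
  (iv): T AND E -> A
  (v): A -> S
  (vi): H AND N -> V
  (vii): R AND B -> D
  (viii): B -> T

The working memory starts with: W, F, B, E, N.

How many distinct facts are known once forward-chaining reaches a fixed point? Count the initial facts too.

11

Round 1 — (i), (viii), derive C, T.
Round 2 — (iv), derive A.
Round 3 — (ii), (iii), (v), derive J, P, S.
Closure: {A, B, C, E, F, J, N, P, S, T, W} — 11 facts.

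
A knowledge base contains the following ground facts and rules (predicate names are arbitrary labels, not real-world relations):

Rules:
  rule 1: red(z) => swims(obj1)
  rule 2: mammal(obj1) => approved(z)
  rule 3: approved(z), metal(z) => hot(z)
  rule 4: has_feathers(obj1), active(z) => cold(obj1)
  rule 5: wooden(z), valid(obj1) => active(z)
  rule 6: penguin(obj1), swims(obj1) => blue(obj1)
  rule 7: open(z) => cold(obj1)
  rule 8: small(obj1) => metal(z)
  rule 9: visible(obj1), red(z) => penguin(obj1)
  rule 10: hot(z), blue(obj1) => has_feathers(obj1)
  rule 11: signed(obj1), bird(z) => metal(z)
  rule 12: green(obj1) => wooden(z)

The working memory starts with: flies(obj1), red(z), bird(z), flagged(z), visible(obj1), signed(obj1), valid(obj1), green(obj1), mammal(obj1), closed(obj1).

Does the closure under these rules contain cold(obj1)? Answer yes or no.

Round 1 fires rule 1, rule 2, rule 9, rule 11, rule 12, giving swims(obj1), approved(z), penguin(obj1), metal(z), wooden(z).
Round 2 fires rule 3, rule 5, rule 6, giving hot(z), active(z), blue(obj1).
Round 3 fires rule 10, giving has_feathers(obj1).
Round 4 fires rule 4, giving cold(obj1).
cold(obj1) appears in round 4, so it is derivable.

yes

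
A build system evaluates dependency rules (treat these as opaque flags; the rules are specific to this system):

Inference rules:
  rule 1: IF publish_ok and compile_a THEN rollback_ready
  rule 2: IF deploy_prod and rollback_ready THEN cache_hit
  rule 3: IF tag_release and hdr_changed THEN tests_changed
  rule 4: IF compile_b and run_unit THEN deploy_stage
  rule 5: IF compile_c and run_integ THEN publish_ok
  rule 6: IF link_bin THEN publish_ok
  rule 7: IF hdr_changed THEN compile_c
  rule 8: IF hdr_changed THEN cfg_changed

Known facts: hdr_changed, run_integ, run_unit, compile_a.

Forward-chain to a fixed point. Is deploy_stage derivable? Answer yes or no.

Round 1: rule 7 [IF hdr_changed THEN compile_c]; rule 8 [IF hdr_changed THEN cfg_changed]. Adds compile_c, cfg_changed.
Round 2: rule 5 [IF compile_c and run_integ THEN publish_ok]. Adds publish_ok.
Round 3: rule 1 [IF publish_ok and compile_a THEN rollback_ready]. Adds rollback_ready.
Fixed point reached. deploy_stage is concluded only by rule 4; rule 4 needs compile_b (never derived).

no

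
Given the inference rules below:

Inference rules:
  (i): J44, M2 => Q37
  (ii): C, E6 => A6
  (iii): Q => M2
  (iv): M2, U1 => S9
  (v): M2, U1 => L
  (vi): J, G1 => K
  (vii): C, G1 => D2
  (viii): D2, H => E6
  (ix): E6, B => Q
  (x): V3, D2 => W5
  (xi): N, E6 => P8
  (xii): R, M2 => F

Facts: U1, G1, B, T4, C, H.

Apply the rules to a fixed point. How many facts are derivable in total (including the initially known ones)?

Round 1 fires (vii), giving D2.
Round 2 fires (viii), giving E6.
Round 3 fires (ii), (ix), giving A6, Q.
Round 4 fires (iii), giving M2.
Round 5 fires (iv), (v), giving S9, L.
Closure: {A6, B, C, D2, E6, G1, H, L, M2, Q, S9, T4, U1} — 13 facts.

13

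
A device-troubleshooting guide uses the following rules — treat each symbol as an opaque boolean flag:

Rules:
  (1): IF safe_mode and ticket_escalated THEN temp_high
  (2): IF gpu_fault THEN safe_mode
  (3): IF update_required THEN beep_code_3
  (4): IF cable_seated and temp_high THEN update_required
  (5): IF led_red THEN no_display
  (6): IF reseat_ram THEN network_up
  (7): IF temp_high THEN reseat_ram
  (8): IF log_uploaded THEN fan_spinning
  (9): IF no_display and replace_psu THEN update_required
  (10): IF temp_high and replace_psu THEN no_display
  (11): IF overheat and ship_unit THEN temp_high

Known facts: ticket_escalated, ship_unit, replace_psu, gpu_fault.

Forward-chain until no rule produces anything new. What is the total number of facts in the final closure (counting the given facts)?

11

Round 1 — (2), derive safe_mode.
Round 2 — (1), derive temp_high.
Round 3 — (7), (10), derive reseat_ram, no_display.
Round 4 — (6), (9), derive network_up, update_required.
Round 5 — (3), derive beep_code_3.
Closure: {beep_code_3, gpu_fault, network_up, no_display, replace_psu, reseat_ram, safe_mode, ship_unit, temp_high, ticket_escalated, update_required} — 11 facts.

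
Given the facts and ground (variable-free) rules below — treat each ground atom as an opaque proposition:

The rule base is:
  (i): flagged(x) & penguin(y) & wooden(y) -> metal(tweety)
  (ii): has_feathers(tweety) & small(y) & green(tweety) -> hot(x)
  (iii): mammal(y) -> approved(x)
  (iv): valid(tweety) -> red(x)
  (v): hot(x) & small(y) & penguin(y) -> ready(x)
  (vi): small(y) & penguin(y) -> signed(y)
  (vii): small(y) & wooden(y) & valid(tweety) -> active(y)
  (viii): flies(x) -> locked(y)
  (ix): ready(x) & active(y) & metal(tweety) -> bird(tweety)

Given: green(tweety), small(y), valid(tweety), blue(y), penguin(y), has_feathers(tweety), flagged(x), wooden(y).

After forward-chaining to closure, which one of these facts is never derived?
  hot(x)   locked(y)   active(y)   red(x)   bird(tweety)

locked(y)

Round 1 fires (i), (ii), (iv), (vi), (vii), giving metal(tweety), hot(x), red(x), signed(y), active(y).
Round 2 fires (v), giving ready(x).
Round 3 fires (ix), giving bird(tweety).
Derived: bird(tweety) (round 3), red(x) (round 1), active(y) (round 1), hot(x) (round 1). locked(y) never appears in any round.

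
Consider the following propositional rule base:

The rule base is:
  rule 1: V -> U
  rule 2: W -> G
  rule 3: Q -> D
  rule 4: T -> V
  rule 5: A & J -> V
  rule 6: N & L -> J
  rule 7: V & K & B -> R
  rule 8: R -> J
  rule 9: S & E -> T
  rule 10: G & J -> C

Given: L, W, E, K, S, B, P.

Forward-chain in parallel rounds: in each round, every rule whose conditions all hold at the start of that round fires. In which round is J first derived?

Round 1 fires rule 2, rule 9, giving G, T.
Round 2 fires rule 4, giving V.
Round 3 fires rule 1, rule 7, giving U, R.
Round 4 fires rule 8, giving J.
J first appears in round 4.

4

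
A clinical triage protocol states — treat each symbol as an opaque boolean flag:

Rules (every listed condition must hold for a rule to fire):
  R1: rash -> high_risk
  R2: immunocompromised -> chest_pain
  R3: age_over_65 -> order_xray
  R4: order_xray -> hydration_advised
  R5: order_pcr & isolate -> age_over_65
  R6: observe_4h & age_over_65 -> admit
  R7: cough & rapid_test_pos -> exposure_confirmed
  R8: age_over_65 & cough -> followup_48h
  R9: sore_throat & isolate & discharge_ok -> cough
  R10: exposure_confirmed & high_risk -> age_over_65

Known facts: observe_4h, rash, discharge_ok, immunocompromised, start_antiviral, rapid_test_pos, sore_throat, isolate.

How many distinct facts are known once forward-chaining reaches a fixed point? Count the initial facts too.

17

Round 1: R1 [rash -> high_risk]; R2 [immunocompromised -> chest_pain]; R9 [sore_throat & isolate & discharge_ok -> cough]. Adds high_risk, chest_pain, cough.
Round 2: R7 [cough & rapid_test_pos -> exposure_confirmed]. Adds exposure_confirmed.
Round 3: R10 [exposure_confirmed & high_risk -> age_over_65]. Adds age_over_65.
Round 4: R3 [age_over_65 -> order_xray]; R6 [observe_4h & age_over_65 -> admit]; R8 [age_over_65 & cough -> followup_48h]. Adds order_xray, admit, followup_48h.
Round 5: R4 [order_xray -> hydration_advised]. Adds hydration_advised.
Closure: {admit, age_over_65, chest_pain, cough, discharge_ok, exposure_confirmed, followup_48h, high_risk, hydration_advised, immunocompromised, isolate, observe_4h, order_xray, rapid_test_pos, rash, sore_throat, start_antiviral} — 17 facts.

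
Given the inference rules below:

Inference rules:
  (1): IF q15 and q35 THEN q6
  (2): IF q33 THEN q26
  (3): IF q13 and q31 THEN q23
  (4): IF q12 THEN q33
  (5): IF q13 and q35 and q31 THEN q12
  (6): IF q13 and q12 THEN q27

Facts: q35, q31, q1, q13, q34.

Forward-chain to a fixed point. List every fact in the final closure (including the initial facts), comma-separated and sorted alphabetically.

q1, q12, q13, q23, q26, q27, q31, q33, q34, q35

Round 1: (3) [IF q13 and q31 THEN q23]; (5) [IF q13 and q35 and q31 THEN q12]. Adds q23, q12.
Round 2: (4) [IF q12 THEN q33]; (6) [IF q13 and q12 THEN q27]. Adds q33, q27.
Round 3: (2) [IF q33 THEN q26]. Adds q26.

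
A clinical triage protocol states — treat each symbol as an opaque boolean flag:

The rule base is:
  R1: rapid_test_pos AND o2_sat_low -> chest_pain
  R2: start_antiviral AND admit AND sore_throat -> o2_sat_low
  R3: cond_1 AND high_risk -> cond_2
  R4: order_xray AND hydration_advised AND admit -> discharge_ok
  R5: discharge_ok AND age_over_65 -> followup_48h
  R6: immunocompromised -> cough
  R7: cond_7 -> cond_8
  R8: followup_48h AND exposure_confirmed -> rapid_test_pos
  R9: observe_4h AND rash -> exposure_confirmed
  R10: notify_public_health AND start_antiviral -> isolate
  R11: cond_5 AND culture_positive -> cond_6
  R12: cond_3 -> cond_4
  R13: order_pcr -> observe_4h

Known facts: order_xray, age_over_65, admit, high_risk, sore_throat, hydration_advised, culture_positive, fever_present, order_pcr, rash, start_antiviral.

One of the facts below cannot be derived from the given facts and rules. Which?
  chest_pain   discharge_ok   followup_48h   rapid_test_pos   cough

cough

Round 1 fires R2, R4, R13, giving o2_sat_low, discharge_ok, observe_4h.
Round 2 fires R5, R9, giving followup_48h, exposure_confirmed.
Round 3 fires R8, giving rapid_test_pos.
Round 4 fires R1, giving chest_pain.
Derived: chest_pain (round 4), followup_48h (round 2), discharge_ok (round 1), rapid_test_pos (round 3). cough never appears in any round.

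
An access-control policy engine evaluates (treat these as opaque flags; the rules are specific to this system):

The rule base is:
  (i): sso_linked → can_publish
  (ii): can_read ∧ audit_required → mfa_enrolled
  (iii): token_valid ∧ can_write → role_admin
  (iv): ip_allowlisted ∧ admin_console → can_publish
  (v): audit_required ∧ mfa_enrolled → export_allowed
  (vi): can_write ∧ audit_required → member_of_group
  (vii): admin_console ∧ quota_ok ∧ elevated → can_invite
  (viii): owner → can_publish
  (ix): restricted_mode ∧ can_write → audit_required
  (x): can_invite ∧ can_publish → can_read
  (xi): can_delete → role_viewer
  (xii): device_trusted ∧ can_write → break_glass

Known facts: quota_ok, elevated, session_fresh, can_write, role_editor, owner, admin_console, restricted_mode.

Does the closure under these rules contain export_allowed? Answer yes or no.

yes

Round 1: (vii) [admin_console ∧ quota_ok ∧ elevated → can_invite]; (viii) [owner → can_publish]; (ix) [restricted_mode ∧ can_write → audit_required]. New: can_invite, can_publish, audit_required.
Round 2: (vi) [can_write ∧ audit_required → member_of_group]; (x) [can_invite ∧ can_publish → can_read]. New: member_of_group, can_read.
Round 3: (ii) [can_read ∧ audit_required → mfa_enrolled]. New: mfa_enrolled.
Round 4: (v) [audit_required ∧ mfa_enrolled → export_allowed]. New: export_allowed.
export_allowed appears in round 4, so it is derivable.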